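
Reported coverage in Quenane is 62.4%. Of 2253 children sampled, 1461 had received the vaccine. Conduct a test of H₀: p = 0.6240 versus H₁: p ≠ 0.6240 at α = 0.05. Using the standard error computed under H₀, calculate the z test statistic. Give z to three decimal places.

p̂ = 1461/2253 ≈ 0.648469.
Standard error under H₀: √(0.624×0.376/2253) = 0.010205.
z = (0.648469 − 0.624)/0.010205 = 0.024469/0.010205 = 2.398.
Two-sided p-value ≈ 2·Φ(−2.398) = 0.0165, so at α = 0.05 we reject H₀.

z = 2.398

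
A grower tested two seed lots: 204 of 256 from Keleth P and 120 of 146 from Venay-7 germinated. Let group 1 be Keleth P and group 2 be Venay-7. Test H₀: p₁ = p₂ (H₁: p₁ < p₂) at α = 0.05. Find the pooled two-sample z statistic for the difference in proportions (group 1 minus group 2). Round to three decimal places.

p̂₁ = 204/256 = 0.79688, p̂₂ = 120/146 = 0.82192.
Pooled p̂ = (204+120)/(256+146) = 324/402 = 0.80597.
SE = √(p̂(1−p̂)(1/n₁+1/n₂)) = √(0.80597·0.19403·0.0107556) = √(0.00168198) = 0.04101.
z = (0.79688 − 0.82192)/0.04101 = -0.02504/0.04101 = -0.611.
p-value = P(Z < -0.611) ≈ 0.2707. With α = 0.05, fail to reject H₀.

z = -0.611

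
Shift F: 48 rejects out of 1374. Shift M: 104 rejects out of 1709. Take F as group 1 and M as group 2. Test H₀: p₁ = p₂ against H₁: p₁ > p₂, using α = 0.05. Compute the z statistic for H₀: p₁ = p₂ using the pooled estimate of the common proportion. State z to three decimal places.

p̂₁ = 48/1374 = 0.034934, p̂₂ = 104/1709 = 0.060854.
Pooled p̂ = (48+104)/(1374+1709) = 152/3083 = 0.049303.
SE = √(0.0468719 × 0.00131294) = 0.007845.
z = (0.034934 − 0.060854)/0.007845 = -0.025920/0.007845 = -3.304.
p-value = P(Z > -3.304) ≈ 0.9995, so at α = 0.05 we fail to reject H₀.

z = -3.304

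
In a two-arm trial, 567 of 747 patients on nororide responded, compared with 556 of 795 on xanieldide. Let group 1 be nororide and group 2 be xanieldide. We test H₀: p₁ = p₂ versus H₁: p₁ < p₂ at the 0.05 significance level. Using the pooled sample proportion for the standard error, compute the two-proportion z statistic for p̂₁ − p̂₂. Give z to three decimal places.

z = 2.632

p̂₁ = 567/747 ≈ 0.75904, p̂₂ = 556/795 ≈ 0.69937.
Pooled p̂ = (567+556)/(747+795) = 1123/1542 = 0.72827.
SE = √(0.197891 × 0.00259655) = 0.02267.
z = (0.75904 − 0.69937)/0.02267 = 0.05967/0.02267 = 2.632.
p-value = P(Z < 2.632) ≈ 0.9958. With α = 0.05, fail to reject H₀.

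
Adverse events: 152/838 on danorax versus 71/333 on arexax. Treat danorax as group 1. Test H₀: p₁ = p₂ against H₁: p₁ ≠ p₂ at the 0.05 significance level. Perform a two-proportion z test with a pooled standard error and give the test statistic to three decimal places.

p̂₁ = 152/838 = 0.18138, p̂₂ = 71/333 = 0.21321.
Pooled p̂ = (152+71)/(838+333) = 223/1171 = 0.19044.
SE = √(p̂(1−p̂)(1/n₁+1/n₂)) = √(0.19044·0.80956·0.00419632) = √(0.000646946) = 0.02544.
z = (0.18138 − 0.21321)/0.02544 = -0.03183/0.02544 = -1.251.
p-value = 2·P(Z > 1.251) ≈ 0.2108. With α = 0.05, fail to reject H₀.

z = -1.251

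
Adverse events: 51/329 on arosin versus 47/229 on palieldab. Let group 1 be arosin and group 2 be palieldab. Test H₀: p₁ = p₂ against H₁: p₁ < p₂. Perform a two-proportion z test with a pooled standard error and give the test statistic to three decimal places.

p̂₁ = 51/329 = 0.155015, p̂₂ = 47/229 = 0.205240.
Pooled p̂ = (51+47)/(329+229) = 98/558 = 0.175627.
SE = √(p̂(1−p̂)(1/n₁+1/n₂)) = √(0.175627·0.824373·0.00740633) = √(0.0010723) = 0.032746.
z = (0.155015 − 0.205240)/0.032746 = -0.050225/0.032746 = -1.534.

z = -1.534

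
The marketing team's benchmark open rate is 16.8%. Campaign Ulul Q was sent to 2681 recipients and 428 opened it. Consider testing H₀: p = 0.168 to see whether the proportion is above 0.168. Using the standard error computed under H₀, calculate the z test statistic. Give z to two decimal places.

z = -1.16

p̂ = 428/2681 ≈ 0.15964.
SE = √(p₀(1−p₀)/n) = √(0.13978/2681) = 0.00722.
z = (0.15964 − 0.168)/0.00722 = -0.00836/0.00722 = -1.16.
p-value = P(Z > -1.158) ≈ 0.8765.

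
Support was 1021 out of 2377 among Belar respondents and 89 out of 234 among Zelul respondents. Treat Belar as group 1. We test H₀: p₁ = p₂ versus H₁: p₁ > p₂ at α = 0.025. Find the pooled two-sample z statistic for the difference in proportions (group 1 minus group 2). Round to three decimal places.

p̂₁ = 1021/2377 = 0.42953, p̂₂ = 89/234 = 0.38034.
Pooled p̂ = (1021+89)/(2377+234) = 1110/2611 = 0.42512.
SE = √(0.244394 × 0.0046942) = 0.03387.
z = (0.42953 − 0.38034)/0.03387 = 0.04919/0.03387 = 1.452.
p-value = P(Z > 1.452) ≈ 0.0732, so at α = 0.025 we fail to reject H₀.

z = 1.452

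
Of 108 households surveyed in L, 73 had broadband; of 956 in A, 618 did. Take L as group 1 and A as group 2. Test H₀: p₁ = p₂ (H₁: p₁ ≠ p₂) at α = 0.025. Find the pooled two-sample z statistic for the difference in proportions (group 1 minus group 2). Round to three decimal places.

z = 0.609

p̂₁ = 73/108 = 0.67593, p̂₂ = 618/956 = 0.64644.
Pooled p̂ = (73+618)/(108+956) = 691/1064 = 0.64944.
SE = √(0.227669 × 0.0103053) = 0.04844.
z = (0.67593 − 0.64644)/0.04844 = 0.02949/0.04844 = 0.609.
p-value = 2·P(Z > 0.609) ≈ 0.5427; since p > α = 0.025, fail to reject H₀.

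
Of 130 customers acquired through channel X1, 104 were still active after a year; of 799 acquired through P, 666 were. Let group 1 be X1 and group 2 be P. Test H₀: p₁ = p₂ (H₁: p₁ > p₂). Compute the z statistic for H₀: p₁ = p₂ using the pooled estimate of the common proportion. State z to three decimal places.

p̂₁ = 104/130 = 0.80000, p̂₂ = 666/799 = 0.83354.
Pooled p̂ = (104+666)/(130+799) = 770/929 = 0.82885.
SE = √(p̂(1−p̂)(1/n₁+1/n₂)) = √(0.82885·0.17115·0.00894387) = √(0.00126877) = 0.03562.
z = (0.80000 − 0.83354)/0.03562 = -0.03354/0.03562 = -0.942.
p-value = P(Z > -0.942) ≈ 0.8268.

z = -0.942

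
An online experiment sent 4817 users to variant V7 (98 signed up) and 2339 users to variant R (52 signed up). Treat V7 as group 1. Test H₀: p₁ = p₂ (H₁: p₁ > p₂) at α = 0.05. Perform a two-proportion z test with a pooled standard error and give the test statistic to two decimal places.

p̂₁ = 98/4817 ≈ 0.02034, p̂₂ = 52/2339 ≈ 0.02223.
Pooled p̂ = (98+52)/(4817+2339) = 150/7156 = 0.02096.
SE = √(p̂(1−p̂)(1/n₁+1/n₂)) = √(0.02096·0.97904·0.000635131) = √(1.30342e-05) = 0.00361.
z = (0.02034 − 0.02223)/0.00361 = -0.00189/0.00361 = -0.52.
p-value = P(Z > -0.523) ≈ 0.6994. With α = 0.05, fail to reject H₀.

z = -0.52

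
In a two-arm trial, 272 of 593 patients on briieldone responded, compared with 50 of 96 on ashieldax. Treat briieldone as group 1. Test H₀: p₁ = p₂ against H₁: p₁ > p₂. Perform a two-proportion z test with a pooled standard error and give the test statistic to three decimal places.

z = -1.132

p̂₁ = 272/593 ≈ 0.45868, p̂₂ = 50/96 ≈ 0.52083.
Pooled p̂ = (272+50)/(593+96) = 322/689 = 0.46734.
SE = √(p̂(1−p̂)(1/n₁+1/n₂)) = √(0.46734·0.53266·0.012103) = √(0.00301284) = 0.05489.
z = (0.45868 − 0.52083)/0.05489 = -0.06215/0.05489 = -1.132.
p-value = P(Z > -1.132) ≈ 0.8712.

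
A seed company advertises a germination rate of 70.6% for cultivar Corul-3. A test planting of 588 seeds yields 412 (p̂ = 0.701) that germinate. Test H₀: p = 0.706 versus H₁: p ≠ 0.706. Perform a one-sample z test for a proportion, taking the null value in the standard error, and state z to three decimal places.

p̂ = 412/588 ≈ 0.70068.
SE = √(p₀(1−p₀)/n) = √(0.20756/588) = 0.01879.
z = (0.70068 − 0.706)/0.01879 = -0.00532/0.01879 = -0.283.
p-value = 2·P(Z > 0.283) ≈ 0.7771.

z = -0.283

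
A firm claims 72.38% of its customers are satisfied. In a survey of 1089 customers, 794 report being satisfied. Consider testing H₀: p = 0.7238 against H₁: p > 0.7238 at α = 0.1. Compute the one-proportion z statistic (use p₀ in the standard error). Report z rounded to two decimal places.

p̂ = 794/1089 ≈ 0.7291.
Under H₀, SE = √(0.7238·0.2762/1089) = √(0.000183575) = 0.0135.
z = (0.7291 − 0.7238)/0.0135 = 0.0053/0.0135 = 0.39.
p-value = P(Z > 0.392) ≈ 0.3476, so at α = 0.1 we fail to reject H₀.

z = 0.39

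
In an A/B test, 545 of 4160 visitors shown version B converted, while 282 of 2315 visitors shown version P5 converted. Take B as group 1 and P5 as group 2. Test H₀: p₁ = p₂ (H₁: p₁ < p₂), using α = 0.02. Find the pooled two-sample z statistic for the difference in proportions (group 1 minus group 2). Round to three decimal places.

z = 1.062

p̂₁ = 545/4160 ≈ 0.1310096, p̂₂ = 282/2315 ≈ 0.1218143.
Pooled p̂ = (545+282)/(4160+2315) = 827/6475 = 0.1277220.
SE = √(0.111409 × 0.00067235) = 0.0086548.
z = (0.1310096 − 0.1218143)/0.0086548 = 0.0091953/0.0086548 = 1.062.
p-value = P(Z < 1.062) ≈ 0.8560, so at α = 0.02 we fail to reject H₀.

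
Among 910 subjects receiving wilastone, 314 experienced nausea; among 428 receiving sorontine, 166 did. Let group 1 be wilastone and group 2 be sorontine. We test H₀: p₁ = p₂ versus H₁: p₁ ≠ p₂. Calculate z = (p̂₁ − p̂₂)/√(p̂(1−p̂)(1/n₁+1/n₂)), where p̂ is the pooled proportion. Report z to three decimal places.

p̂₁ = 314/910 = 0.345055, p̂₂ = 166/428 = 0.387850.
Pooled p̂ = (314+166)/(910+428) = 480/1338 = 0.358744.
SE = √(p̂(1−p̂)(1/n₁+1/n₂)) = √(0.358744·0.641256·0.00343535) = √(0.000790291) = 0.028112.
z = (0.345055 − 0.387850)/0.028112 = -0.042795/0.028112 = -1.522.

z = -1.522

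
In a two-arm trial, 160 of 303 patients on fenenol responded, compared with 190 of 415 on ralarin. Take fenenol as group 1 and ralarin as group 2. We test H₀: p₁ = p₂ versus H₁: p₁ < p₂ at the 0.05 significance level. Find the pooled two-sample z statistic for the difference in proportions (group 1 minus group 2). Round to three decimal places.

p̂₁ = 160/303 ≈ 0.52805, p̂₂ = 190/415 ≈ 0.45783.
Pooled p̂ = (160+190)/(303+415) = 350/718 = 0.48747.
SE = √(0.249843 × 0.00570997) = 0.03777.
z = (0.52805 − 0.45783)/0.03777 = 0.07022/0.03777 = 1.859.
p-value = P(Z < 1.859) ≈ 0.9685. With α = 0.05, fail to reject H₀.

z = 1.859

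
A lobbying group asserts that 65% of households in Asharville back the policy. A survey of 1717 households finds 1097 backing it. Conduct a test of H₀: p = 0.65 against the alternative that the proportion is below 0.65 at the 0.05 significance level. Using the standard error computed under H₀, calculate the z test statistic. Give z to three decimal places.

p̂ = 1097/1717 = 0.63891.
SE = √(p₀(1−p₀)/n) = √(0.2275/1717) = 0.01151.
z = (0.63891 − 0.65)/0.01151 = -0.01109/0.01151 = -0.964.
p-value = P(Z < -0.964) ≈ 0.1676; since p > α = 0.05, fail to reject H₀.

z = -0.964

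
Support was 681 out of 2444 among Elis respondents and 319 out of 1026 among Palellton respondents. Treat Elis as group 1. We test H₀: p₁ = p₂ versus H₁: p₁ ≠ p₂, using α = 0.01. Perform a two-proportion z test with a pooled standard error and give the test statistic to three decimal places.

z = -1.916

p̂₁ = 681/2444 ≈ 0.27864, p̂₂ = 319/1026 ≈ 0.31092.
Pooled p̂ = (681+319)/(2444+1026) = 1000/3470 = 0.28818.
SE = √(p̂(1−p̂)(1/n₁+1/n₂)) = √(0.28818·0.71182·0.00138382) = √(0.00028387) = 0.01685.
z = (0.27864 − 0.31092)/0.01685 = -0.03228/0.01685 = -1.916.
p-value = 2·P(Z > 1.916) ≈ 0.0554; since p > α = 0.01, fail to reject H₀.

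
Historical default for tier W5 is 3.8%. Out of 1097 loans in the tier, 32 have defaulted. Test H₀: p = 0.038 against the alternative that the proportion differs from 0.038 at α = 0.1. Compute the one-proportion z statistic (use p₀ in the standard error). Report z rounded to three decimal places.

p̂ = 32/1097 ≈ 0.02917.
Standard error under H₀: √(0.038×0.962/1097) = 0.00577.
z = (0.02917 − 0.038)/0.00577 = -0.00883/0.00577 = -1.530.
p-value = 2·P(Z > 1.530) ≈ 0.1261; since p > α = 0.1, fail to reject H₀.

z = -1.530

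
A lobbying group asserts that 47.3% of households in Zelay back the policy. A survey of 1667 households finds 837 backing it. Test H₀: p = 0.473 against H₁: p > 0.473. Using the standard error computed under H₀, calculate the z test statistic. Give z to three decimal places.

z = 2.380

p̂ = 837/1667 = 0.502100.
Under H₀, SE = √(0.473·0.527/1667) = √(0.000149533) = 0.012228.
z = (0.502100 − 0.473)/0.012228 = 0.029100/0.012228 = 2.380.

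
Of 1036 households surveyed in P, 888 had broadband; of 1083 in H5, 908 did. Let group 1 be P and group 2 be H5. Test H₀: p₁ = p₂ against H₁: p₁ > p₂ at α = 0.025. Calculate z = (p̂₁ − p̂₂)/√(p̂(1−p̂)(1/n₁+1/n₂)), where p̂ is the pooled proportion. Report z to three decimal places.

z = 1.199

p̂₁ = 888/1036 = 0.85714, p̂₂ = 908/1083 = 0.83841.
Pooled p̂ = (888+908)/(1036+1083) = 1796/2119 = 0.84757.
SE = √(p̂(1−p̂)(1/n₁+1/n₂)) = √(0.84757·0.15243·0.00188861) = √(0.000244) = 0.01562.
z = (0.85714 − 0.83841)/0.01562 = 0.01873/0.01562 = 1.199.
p-value = P(Z > 1.199) ≈ 0.1152; since p > α = 0.025, fail to reject H₀.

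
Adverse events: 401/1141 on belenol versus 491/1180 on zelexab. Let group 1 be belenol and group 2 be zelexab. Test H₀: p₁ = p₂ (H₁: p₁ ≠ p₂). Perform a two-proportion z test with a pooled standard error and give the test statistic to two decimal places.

z = -3.20

p̂₁ = 401/1141 = 0.3514, p̂₂ = 491/1180 = 0.4161.
Pooled p̂ = (401+491)/(1141+1180) = 892/2321 = 0.3843.
SE = √(0.236617 × 0.00172388) = 0.0202.
z = (0.3514 − 0.4161)/0.0202 = -0.0647/0.0202 = -3.20.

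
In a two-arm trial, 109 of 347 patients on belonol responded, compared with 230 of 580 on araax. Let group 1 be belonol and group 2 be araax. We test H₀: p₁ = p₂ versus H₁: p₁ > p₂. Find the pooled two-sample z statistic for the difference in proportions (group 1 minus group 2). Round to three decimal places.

p̂₁ = 109/347 = 0.31412, p̂₂ = 230/580 = 0.39655.
Pooled p̂ = (109+230)/(347+580) = 339/927 = 0.36570.
SE = √(p̂(1−p̂)(1/n₁+1/n₂)) = √(0.36570·0.63430·0.00460598) = √(0.00106841) = 0.03269.
z = (0.31412 − 0.39655)/0.03269 = -0.08243/0.03269 = -2.522.
p-value = P(Z > -2.522) ≈ 0.9942.

z = -2.522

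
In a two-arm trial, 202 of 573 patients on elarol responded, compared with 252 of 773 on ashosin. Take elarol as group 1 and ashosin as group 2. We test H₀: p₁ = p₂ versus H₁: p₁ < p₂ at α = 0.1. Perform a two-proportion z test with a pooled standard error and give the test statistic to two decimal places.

z = 1.02

p̂₁ = 202/573 = 0.3525, p̂₂ = 252/773 = 0.3260.
Pooled p̂ = (202+252)/(573+773) = 454/1346 = 0.3373.
SE = √(0.223527 × 0.00303886) = 0.0261.
z = (0.3525 − 0.3260)/0.0261 = 0.0265/0.0261 = 1.02.
p-value = P(Z < 1.018) ≈ 0.8456; since p > α = 0.1, fail to reject H₀.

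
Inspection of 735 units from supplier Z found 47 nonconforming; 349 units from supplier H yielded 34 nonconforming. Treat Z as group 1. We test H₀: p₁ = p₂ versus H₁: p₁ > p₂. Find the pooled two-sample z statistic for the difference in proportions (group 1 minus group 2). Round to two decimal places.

z = -1.96

p̂₁ = 47/735 ≈ 0.0639, p̂₂ = 34/349 ≈ 0.0974.
Pooled p̂ = (47+34)/(735+349) = 81/1084 = 0.0747.
SE = √(0.0691397 × 0.00422587) = 0.0171.
z = (0.0639 − 0.0974)/0.0171 = -0.0335/0.0171 = -1.96.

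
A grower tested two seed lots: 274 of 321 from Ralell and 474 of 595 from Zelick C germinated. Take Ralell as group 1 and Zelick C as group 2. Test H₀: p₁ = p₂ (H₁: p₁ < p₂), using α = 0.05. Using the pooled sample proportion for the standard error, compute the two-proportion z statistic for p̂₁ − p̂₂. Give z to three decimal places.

p̂₁ = 274/321 ≈ 0.85358, p̂₂ = 474/595 ≈ 0.79664.
Pooled p̂ = (274+474)/(321+595) = 748/916 = 0.81659.
SE = √(p̂(1−p̂)(1/n₁+1/n₂)) = √(0.81659·0.18341·0.00479594) = √(0.000718279) = 0.02680.
z = (0.85358 − 0.79664)/0.02680 = 0.05694/0.02680 = 2.125.
p-value = P(Z < 2.125) ≈ 0.9832. With α = 0.05, fail to reject H₀.

z = 2.125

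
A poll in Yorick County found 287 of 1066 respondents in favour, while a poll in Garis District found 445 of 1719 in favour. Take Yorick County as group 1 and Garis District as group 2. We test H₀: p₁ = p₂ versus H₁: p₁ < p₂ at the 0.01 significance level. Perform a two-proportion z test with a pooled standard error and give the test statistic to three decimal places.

p̂₁ = 287/1066 = 0.26923, p̂₂ = 445/1719 = 0.25887.
Pooled p̂ = (287+445)/(1066+1719) = 732/2785 = 0.26284.
SE = √(0.193754 × 0.00151982) = 0.01716.
z = (0.26923 − 0.25887)/0.01716 = 0.01036/0.01716 = 0.604.
p-value = P(Z < 0.604) ≈ 0.7270, so at α = 0.01 we fail to reject H₀.

z = 0.604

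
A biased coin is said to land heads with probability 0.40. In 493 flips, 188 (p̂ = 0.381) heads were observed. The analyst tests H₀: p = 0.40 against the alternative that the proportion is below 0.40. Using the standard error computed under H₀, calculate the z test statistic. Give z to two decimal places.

z = -0.85

p̂ = 188/493 = 0.3813.
Standard error under H₀: √(0.4×0.6/493) = 0.0221.
z = (0.3813 − 0.4)/0.0221 = -0.0187/0.0221 = -0.85.
p-value = P(Z < -0.846) ≈ 0.1988.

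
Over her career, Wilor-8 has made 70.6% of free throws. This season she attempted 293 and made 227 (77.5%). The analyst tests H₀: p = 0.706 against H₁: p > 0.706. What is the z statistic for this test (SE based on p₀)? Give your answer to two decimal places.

z = 2.58

p̂ = 227/293 = 0.7747.
Under H₀, SE = √(0.706·0.294/293) = √(0.00070841) = 0.0266.
z = (0.7747 − 0.706)/0.0266 = 0.0687/0.0266 = 2.58.
p-value = P(Z > 2.583) ≈ 0.0049.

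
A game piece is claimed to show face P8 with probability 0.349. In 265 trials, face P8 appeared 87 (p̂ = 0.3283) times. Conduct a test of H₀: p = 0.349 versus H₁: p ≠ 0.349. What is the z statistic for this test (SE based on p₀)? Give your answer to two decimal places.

z = -0.71

p̂ = 87/265 = 0.3283.
Standard error under H₀: √(0.349×0.651/265) = 0.0293.
z = (0.3283 − 0.349)/0.0293 = -0.0207/0.0293 = -0.71.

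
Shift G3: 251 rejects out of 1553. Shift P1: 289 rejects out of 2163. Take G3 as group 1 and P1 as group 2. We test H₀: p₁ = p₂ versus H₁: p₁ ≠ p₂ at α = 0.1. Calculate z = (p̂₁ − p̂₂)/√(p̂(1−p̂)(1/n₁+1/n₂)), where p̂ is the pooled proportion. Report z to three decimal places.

z = 2.390

p̂₁ = 251/1553 ≈ 0.16162, p̂₂ = 289/2163 ≈ 0.13361.
Pooled p̂ = (251+289)/(1553+2163) = 540/3716 = 0.14532.
SE = √(0.1242 × 0.00110624) = 0.01172.
z = (0.16162 − 0.13361)/0.01172 = 0.02801/0.01172 = 2.390.
p-value = 2·P(Z > 2.390) ≈ 0.0169, so at α = 0.1 we reject H₀.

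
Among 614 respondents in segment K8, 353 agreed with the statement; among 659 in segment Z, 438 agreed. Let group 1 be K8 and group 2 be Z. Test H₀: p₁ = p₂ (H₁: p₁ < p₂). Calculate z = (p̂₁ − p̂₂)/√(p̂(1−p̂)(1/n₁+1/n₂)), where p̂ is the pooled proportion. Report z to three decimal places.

p̂₁ = 353/614 ≈ 0.574919, p̂₂ = 438/659 ≈ 0.664643.
Pooled p̂ = (353+438)/(614+659) = 791/1273 = 0.621367.
SE = √(0.23527 × 0.00314612) = 0.027206.
z = (0.574919 − 0.664643)/0.027206 = -0.089724/0.027206 = -3.298.
p-value = P(Z < -3.298) ≈ 0.0005.

z = -3.298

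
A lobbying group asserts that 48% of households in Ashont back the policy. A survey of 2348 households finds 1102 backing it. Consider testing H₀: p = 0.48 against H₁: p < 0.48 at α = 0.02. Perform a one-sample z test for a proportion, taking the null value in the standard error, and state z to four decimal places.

z = -1.0343

p̂ = 1102/2348 ≈ 0.469336.
Standard error under H₀: √(0.48×0.52/2348) = 0.010310.
z = (0.469336 − 0.48)/0.010310 = -0.010664/0.010310 = -1.0343.
p-value = P(Z < -1.034) ≈ 0.1505. With α = 0.02, fail to reject H₀.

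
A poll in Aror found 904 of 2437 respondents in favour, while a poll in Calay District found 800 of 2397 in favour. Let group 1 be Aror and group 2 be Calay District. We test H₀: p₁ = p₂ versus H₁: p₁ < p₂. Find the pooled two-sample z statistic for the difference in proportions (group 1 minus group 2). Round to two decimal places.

z = 2.71

p̂₁ = 904/2437 = 0.3709, p̂₂ = 800/2397 = 0.3338.
Pooled p̂ = (904+800)/(2437+2397) = 1704/4834 = 0.3525.
SE = √(0.228245 × 0.000827529) = 0.0137.
z = (0.3709 − 0.3338)/0.0137 = 0.0371/0.0137 = 2.71.
p-value = P(Z < 2.707) ≈ 0.9966.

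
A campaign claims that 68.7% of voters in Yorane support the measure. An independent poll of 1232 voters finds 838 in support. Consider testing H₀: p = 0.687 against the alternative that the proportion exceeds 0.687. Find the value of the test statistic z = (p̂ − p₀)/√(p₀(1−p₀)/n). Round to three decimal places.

p̂ = 838/1232 = 0.680195.
SE = √(p₀(1−p₀)/n) = √(0.21503/1232) = 0.013211.
z = (0.680195 − 0.687)/0.013211 = -0.006805/0.013211 = -0.515.

z = -0.515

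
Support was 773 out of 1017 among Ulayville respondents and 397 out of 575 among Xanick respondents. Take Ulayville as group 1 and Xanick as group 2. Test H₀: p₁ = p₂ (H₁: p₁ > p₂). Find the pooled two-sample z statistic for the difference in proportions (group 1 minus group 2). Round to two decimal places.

p̂₁ = 773/1017 ≈ 0.76008, p̂₂ = 397/575 ≈ 0.69043.
Pooled p̂ = (773+397)/(1017+575) = 1170/1592 = 0.73492.
SE = √(0.19481 × 0.00272241) = 0.02303.
z = (0.76008 − 0.69043)/0.02303 = 0.06965/0.02303 = 3.02.
p-value = P(Z > 3.024) ≈ 0.0012.

z = 3.02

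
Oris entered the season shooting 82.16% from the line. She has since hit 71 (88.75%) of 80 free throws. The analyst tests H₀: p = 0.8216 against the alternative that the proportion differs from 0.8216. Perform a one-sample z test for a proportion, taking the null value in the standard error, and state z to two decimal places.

p̂ = 71/80 = 0.8875.
Standard error under H₀: √(0.8216×0.1784/80) = 0.0428.
z = (0.8875 − 0.8216)/0.0428 = 0.0659/0.0428 = 1.54.

z = 1.54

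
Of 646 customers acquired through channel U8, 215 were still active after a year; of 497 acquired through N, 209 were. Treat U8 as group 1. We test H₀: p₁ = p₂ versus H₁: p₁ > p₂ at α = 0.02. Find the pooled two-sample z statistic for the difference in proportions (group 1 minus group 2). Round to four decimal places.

z = -3.0430

p̂₁ = 215/646 = 0.332817, p̂₂ = 209/497 = 0.420523.
Pooled p̂ = (215+209)/(646+497) = 424/1143 = 0.370954.
SE = √(0.233347 × 0.00356006) = 0.028822.
z = (0.332817 − 0.420523)/0.028822 = -0.087706/0.028822 = -3.0430.
p-value = P(Z > -3.043) ≈ 0.9988, so at α = 0.02 we fail to reject H₀.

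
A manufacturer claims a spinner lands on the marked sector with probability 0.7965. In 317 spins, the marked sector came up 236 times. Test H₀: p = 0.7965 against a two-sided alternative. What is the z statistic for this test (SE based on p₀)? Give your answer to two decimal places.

z = -2.30

p̂ = 236/317 = 0.7445.
Under H₀, SE = √(0.7965·0.2035/317) = √(0.000511318) = 0.0226.
z = (0.7445 − 0.7965)/0.0226 = -0.0520/0.0226 = -2.30.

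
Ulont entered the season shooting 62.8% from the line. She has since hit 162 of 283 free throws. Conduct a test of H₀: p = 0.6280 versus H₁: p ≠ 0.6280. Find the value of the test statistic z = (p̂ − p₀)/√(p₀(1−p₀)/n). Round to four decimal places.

p̂ = 162/283 = 0.5724382.
Under H₀, SE = √(0.628·0.372/283) = √(0.000825498) = 0.0287315.
z = (0.5724382 − 0.628)/0.0287315 = -0.0555618/0.0287315 = -1.9338.
Two-sided p-value ≈ 2·Φ(−1.934) = 0.0531.

z = -1.9338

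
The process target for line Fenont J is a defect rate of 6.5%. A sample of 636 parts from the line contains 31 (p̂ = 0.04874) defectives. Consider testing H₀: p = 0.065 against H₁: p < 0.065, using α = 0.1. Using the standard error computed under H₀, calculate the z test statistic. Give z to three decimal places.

z = -1.663

p̂ = 31/636 ≈ 0.04874.
SE = √(p₀(1−p₀)/n) = √(0.060775/636) = 0.00978.
z = (0.04874 − 0.065)/0.00978 = -0.01626/0.00978 = -1.663.
p-value = P(Z < -1.663) ≈ 0.0481. With α = 0.1, reject H₀.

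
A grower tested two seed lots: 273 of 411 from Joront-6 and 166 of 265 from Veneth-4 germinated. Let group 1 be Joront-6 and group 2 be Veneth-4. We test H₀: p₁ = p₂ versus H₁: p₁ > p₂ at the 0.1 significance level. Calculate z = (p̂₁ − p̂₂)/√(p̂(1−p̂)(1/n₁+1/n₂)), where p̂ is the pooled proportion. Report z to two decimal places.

p̂₁ = 273/411 ≈ 0.6642, p̂₂ = 166/265 ≈ 0.6264.
Pooled p̂ = (273+166)/(411+265) = 439/676 = 0.6494.
SE = √(p̂(1−p̂)(1/n₁+1/n₂)) = √(0.6494·0.3506·0.00620667) = √(0.00141312) = 0.0376.
z = (0.6642 − 0.6264)/0.0376 = 0.0378/0.0376 = 1.01.
p-value = P(Z > 1.006) ≈ 0.1572. With α = 0.1, fail to reject H₀.

z = 1.01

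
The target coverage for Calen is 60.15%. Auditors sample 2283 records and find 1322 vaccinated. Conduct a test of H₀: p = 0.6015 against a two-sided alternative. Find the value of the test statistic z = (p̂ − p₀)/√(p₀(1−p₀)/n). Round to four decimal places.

z = -2.1897

p̂ = 1322/2283 ≈ 0.5790626.
Standard error under H₀: √(0.6015×0.3985/2283) = 0.0102466.
z = (0.5790626 − 0.6015)/0.0102466 = -0.0224374/0.0102466 = -2.1897.
p-value = 2·P(Z > 2.190) ≈ 0.0285.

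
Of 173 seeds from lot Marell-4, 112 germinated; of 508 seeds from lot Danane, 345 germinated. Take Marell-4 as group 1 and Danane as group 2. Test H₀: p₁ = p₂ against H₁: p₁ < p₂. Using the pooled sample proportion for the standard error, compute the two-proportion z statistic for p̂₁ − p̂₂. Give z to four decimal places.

p̂₁ = 112/173 ≈ 0.647399, p̂₂ = 345/508 ≈ 0.679134.
Pooled p̂ = (112+345)/(173+508) = 457/681 = 0.671072.
SE = √(p̂(1−p̂)(1/n₁+1/n₂)) = √(0.671072·0.328928·0.00774885) = √(0.00171044) = 0.041357.
z = (0.647399 − 0.679134)/0.041357 = -0.031735/0.041357 = -0.7673.

z = -0.7673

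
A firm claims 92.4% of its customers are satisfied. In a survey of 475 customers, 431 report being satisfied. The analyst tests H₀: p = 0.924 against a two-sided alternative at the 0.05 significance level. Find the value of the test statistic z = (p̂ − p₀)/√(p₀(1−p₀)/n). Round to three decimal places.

z = -1.368

p̂ = 431/475 ≈ 0.90737.
Standard error under H₀: √(0.924×0.076/475) = 0.01216.
z = (0.90737 − 0.924)/0.01216 = -0.01663/0.01216 = -1.368.
p-value = 2·P(Z > 1.368) ≈ 0.1714. With α = 0.05, fail to reject H₀.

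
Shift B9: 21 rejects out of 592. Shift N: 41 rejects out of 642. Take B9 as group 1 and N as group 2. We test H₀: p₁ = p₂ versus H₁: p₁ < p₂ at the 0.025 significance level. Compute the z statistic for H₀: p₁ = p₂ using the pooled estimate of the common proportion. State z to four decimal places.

p̂₁ = 21/592 ≈ 0.0354730, p̂₂ = 41/642 ≈ 0.0638629.
Pooled p̂ = (21+41)/(592+642) = 62/1234 = 0.0502431.
SE = √(p̂(1−p̂)(1/n₁+1/n₂)) = √(0.0502431·0.9497569·0.00324682) = √(0.000154934) = 0.0124473.
z = (0.0354730 − 0.0638629)/0.0124473 = -0.0283899/0.0124473 = -2.2808.
p-value = P(Z < -2.281) ≈ 0.0113; since p < α = 0.025, reject H₀.

z = -2.2808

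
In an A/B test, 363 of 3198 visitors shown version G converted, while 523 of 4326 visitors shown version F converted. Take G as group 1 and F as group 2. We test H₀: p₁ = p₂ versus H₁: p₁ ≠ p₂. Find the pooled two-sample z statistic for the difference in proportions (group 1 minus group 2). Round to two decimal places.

p̂₁ = 363/3198 = 0.11351, p̂₂ = 523/4326 = 0.12090.
Pooled p̂ = (363+523)/(3198+4326) = 886/7524 = 0.11776.
SE = √(0.10389 × 0.000543856) = 0.00752.
z = (0.11351 − 0.12090)/0.00752 = -0.00739/0.00752 = -0.98.

z = -0.98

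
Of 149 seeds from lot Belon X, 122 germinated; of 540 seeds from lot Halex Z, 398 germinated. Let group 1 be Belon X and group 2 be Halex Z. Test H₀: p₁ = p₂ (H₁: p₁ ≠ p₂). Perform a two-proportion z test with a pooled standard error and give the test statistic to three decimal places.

z = 2.053

p̂₁ = 122/149 = 0.818792, p̂₂ = 398/540 = 0.737037.
Pooled p̂ = (122+398)/(149+540) = 520/689 = 0.754717.
SE = √(0.185119 × 0.00856326) = 0.039815.
z = (0.818792 − 0.737037)/0.039815 = 0.081755/0.039815 = 2.053.
p-value = 2·P(Z > 2.053) ≈ 0.0400.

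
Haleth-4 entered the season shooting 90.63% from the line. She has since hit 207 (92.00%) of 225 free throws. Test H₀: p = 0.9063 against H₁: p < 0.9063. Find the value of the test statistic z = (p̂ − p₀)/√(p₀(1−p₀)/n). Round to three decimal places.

p̂ = 207/225 = 0.92000.
Under H₀, SE = √(0.9063·0.0937/225) = √(0.000377424) = 0.01943.
z = (0.92000 − 0.9063)/0.01943 = 0.01370/0.01943 = 0.705.
p-value = P(Z < 0.705) ≈ 0.7597.

z = 0.705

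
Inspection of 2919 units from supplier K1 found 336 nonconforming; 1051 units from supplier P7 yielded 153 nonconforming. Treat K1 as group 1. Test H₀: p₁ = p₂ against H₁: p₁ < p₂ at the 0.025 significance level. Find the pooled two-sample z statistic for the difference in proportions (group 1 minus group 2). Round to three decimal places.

z = -2.577

p̂₁ = 336/2919 = 0.115108, p̂₂ = 153/1051 = 0.145576.
Pooled p̂ = (336+153)/(2919+1051) = 489/3970 = 0.123174.
SE = √(p̂(1−p̂)(1/n₁+1/n₂)) = √(0.123174·0.876826·0.00129406) = √(0.000139761) = 0.011822.
z = (0.115108 − 0.145576)/0.011822 = -0.030468/0.011822 = -2.577.
p-value = P(Z < -2.577) ≈ 0.0050, so at α = 0.025 we reject H₀.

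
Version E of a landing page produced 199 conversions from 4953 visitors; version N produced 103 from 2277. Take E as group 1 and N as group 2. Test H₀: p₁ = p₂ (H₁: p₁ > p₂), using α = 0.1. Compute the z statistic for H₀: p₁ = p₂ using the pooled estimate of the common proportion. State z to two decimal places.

p̂₁ = 199/4953 ≈ 0.04018, p̂₂ = 103/2277 ≈ 0.04523.
Pooled p̂ = (199+103)/(4953+2277) = 302/7230 = 0.04177.
SE = √(p̂(1−p̂)(1/n₁+1/n₂)) = √(0.04177·0.95823·0.000641072) = √(2.56593e-05) = 0.00507.
z = (0.04018 − 0.04523)/0.00507 = -0.00505/0.00507 = -1.00.
p-value = P(Z > -0.998) ≈ 0.8410; since p > α = 0.1, fail to reject H₀.

z = -1.00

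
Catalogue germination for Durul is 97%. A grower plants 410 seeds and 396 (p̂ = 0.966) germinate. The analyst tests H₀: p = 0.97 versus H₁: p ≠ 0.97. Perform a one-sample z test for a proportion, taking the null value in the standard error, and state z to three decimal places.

p̂ = 396/410 ≈ 0.965854.
SE = √(p₀(1−p₀)/n) = √(0.0291/410) = 0.008425.
z = (0.965854 − 0.97)/0.008425 = -0.004146/0.008425 = -0.492.
p-value = 2·P(Z > 0.492) ≈ 0.6226.

z = -0.492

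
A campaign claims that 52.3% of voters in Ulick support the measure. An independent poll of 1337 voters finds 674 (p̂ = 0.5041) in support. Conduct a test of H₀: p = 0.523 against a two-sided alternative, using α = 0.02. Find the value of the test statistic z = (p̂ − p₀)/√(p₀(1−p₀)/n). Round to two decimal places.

z = -1.38

p̂ = 674/1337 = 0.5041.
Standard error under H₀: √(0.523×0.477/1337) = 0.0137.
z = (0.5041 − 0.523)/0.0137 = -0.0189/0.0137 = -1.38.
p-value = 2·P(Z > 1.383) ≈ 0.1668. With α = 0.02, fail to reject H₀.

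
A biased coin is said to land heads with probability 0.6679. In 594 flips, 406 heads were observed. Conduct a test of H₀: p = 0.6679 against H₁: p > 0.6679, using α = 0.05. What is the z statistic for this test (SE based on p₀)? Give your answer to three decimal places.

p̂ = 406/594 ≈ 0.68350.
SE = √(p₀(1−p₀)/n) = √(0.22181/594) = 0.01932.
z = (0.68350 − 0.6679)/0.01932 = 0.01560/0.01932 = 0.807.
p-value = P(Z > 0.807) ≈ 0.2097, so at α = 0.05 we fail to reject H₀.

z = 0.807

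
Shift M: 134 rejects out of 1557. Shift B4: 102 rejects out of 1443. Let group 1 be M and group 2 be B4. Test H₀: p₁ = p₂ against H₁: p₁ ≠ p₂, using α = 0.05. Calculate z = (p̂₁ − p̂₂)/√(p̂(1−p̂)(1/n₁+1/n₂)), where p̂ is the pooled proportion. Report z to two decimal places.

p̂₁ = 134/1557 = 0.08606, p̂₂ = 102/1443 = 0.07069.
Pooled p̂ = (134+102)/(1557+1443) = 236/3000 = 0.07867.
SE = √(p̂(1−p̂)(1/n₁+1/n₂)) = √(0.07867·0.92133·0.00133526) = √(9.67774e-05) = 0.00984.
z = (0.08606 − 0.07069)/0.00984 = 0.01537/0.00984 = 1.56.
p-value = 2·P(Z > 1.563) ≈ 0.1180, so at α = 0.05 we fail to reject H₀.

z = 1.56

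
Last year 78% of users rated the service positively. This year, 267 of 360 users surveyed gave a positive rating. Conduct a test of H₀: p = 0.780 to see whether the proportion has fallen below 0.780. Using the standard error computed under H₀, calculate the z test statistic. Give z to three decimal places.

p̂ = 267/360 = 0.74167.
Standard error under H₀: √(0.78×0.22/360) = 0.02183.
z = (0.74167 − 0.78)/0.02183 = -0.03833/0.02183 = -1.756.
p-value = P(Z < -1.756) ≈ 0.0396.

z = -1.756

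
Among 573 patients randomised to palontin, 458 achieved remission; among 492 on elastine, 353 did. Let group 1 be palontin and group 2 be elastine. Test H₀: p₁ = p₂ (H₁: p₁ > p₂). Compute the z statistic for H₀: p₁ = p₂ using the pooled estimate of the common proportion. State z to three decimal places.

p̂₁ = 458/573 ≈ 0.79930, p̂₂ = 353/492 ≈ 0.71748.
Pooled p̂ = (458+353)/(573+492) = 811/1065 = 0.76150.
SE = √(p̂(1−p̂)(1/n₁+1/n₂)) = √(0.76150·0.23850·0.00377772) = √(0.000686097) = 0.02619.
z = (0.79930 − 0.71748)/0.02619 = 0.08182/0.02619 = 3.124.

z = 3.124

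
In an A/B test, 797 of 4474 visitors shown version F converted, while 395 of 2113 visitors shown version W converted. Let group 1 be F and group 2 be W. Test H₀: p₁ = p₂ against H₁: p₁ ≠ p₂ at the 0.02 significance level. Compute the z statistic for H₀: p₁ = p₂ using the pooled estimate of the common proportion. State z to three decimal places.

p̂₁ = 797/4474 = 0.17814, p̂₂ = 395/2113 = 0.18694.
Pooled p̂ = (797+395)/(4474+2113) = 1192/6587 = 0.18096.
SE = √(p̂(1−p̂)(1/n₁+1/n₂)) = √(0.18096·0.81904·0.000696774) = √(0.000103272) = 0.01016.
z = (0.17814 − 0.18694)/0.01016 = -0.00880/0.01016 = -0.866.
p-value = 2·P(Z > 0.866) ≈ 0.3866; since p > α = 0.02, fail to reject H₀.

z = -0.866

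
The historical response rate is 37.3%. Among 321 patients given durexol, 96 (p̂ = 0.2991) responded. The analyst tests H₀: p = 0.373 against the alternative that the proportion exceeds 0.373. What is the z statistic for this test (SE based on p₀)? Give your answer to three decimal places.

z = -2.739

p̂ = 96/321 ≈ 0.29907.
Standard error under H₀: √(0.373×0.627/321) = 0.02699.
z = (0.29907 − 0.373)/0.02699 = -0.07393/0.02699 = -2.739.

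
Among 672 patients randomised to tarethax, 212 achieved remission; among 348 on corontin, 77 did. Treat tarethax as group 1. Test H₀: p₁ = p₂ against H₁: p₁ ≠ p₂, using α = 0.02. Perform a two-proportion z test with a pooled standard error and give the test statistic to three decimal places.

z = 3.166

p̂₁ = 212/672 = 0.31548, p̂₂ = 77/348 = 0.22126.
Pooled p̂ = (212+77)/(672+348) = 289/1020 = 0.28333.
SE = √(0.203056 × 0.00436166) = 0.02976.
z = (0.31548 − 0.22126)/0.02976 = 0.09422/0.02976 = 3.166.
Two-sided p-value ≈ 2·Φ(−3.166) = 0.0015, so at α = 0.02 we reject H₀.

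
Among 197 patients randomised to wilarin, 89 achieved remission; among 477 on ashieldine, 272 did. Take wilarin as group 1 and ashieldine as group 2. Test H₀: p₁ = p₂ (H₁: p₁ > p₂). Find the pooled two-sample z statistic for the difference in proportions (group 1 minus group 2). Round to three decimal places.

p̂₁ = 89/197 = 0.45178, p̂₂ = 272/477 = 0.57023.
Pooled p̂ = (89+272)/(197+477) = 361/674 = 0.53561.
SE = √(0.248732 × 0.00717258) = 0.04224.
z = (0.45178 − 0.57023)/0.04224 = -0.11845/0.04224 = -2.804.
p-value = P(Z > -2.804) ≈ 0.9975.

z = -2.804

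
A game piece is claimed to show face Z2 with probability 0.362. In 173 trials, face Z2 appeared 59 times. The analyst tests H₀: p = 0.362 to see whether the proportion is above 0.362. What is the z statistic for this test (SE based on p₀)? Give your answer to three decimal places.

p̂ = 59/173 ≈ 0.34104.
SE = √(p₀(1−p₀)/n) = √(0.23096/173) = 0.03654.
z = (0.34104 − 0.362)/0.03654 = -0.02096/0.03654 = -0.574.

z = -0.574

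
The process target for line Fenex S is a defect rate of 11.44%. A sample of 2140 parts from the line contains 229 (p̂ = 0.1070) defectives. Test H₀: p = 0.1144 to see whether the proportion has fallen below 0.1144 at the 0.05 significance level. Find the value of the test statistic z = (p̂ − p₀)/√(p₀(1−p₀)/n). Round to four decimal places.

p̂ = 229/2140 = 0.107009.
SE = √(p₀(1−p₀)/n) = √(0.10131/2140) = 0.006881.
z = (0.107009 − 0.1144)/0.006881 = -0.007391/0.006881 = -1.0741.
p-value = P(Z < -1.074) ≈ 0.1414, so at α = 0.05 we fail to reject H₀.

z = -1.0741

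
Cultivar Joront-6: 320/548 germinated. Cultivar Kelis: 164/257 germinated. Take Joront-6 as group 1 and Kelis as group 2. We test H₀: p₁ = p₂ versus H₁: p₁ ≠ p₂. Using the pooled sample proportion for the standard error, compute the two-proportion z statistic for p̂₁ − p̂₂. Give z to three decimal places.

p̂₁ = 320/548 ≈ 0.58394, p̂₂ = 164/257 ≈ 0.63813.
Pooled p̂ = (320+164)/(548+257) = 484/805 = 0.60124.
SE = √(p̂(1−p̂)(1/n₁+1/n₂)) = √(0.60124·0.39876·0.00571587) = √(0.00137038) = 0.03702.
z = (0.58394 − 0.63813)/0.03702 = -0.05419/0.03702 = -1.464.
Two-sided p-value ≈ 2·Φ(−1.464) = 0.1432.

z = -1.464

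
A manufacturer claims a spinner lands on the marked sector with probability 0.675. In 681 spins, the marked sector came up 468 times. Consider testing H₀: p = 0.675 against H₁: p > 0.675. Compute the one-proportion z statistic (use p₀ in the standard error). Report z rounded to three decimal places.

p̂ = 468/681 ≈ 0.68722.
SE = √(p₀(1−p₀)/n) = √(0.21937/681) = 0.01795.
z = (0.68722 − 0.675)/0.01795 = 0.01222/0.01795 = 0.681.
p-value = P(Z > 0.681) ≈ 0.2479.

z = 0.681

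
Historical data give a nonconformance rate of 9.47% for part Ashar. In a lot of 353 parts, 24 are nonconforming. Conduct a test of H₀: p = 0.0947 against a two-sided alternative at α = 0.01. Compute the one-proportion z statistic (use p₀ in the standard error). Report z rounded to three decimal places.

p̂ = 24/353 = 0.06799.
SE = √(p₀(1−p₀)/n) = √(0.085732/353) = 0.01558.
z = (0.06799 − 0.0947)/0.01558 = -0.02671/0.01558 = -1.714.
p-value = 2·P(Z > 1.714) ≈ 0.0865, so at α = 0.01 we fail to reject H₀.

z = -1.714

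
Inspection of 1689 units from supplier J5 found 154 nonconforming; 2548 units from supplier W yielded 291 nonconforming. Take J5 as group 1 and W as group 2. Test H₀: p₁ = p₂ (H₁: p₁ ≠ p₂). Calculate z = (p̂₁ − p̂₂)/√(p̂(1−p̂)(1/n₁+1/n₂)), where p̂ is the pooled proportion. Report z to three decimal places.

z = -2.394

p̂₁ = 154/1689 ≈ 0.09118, p̂₂ = 291/2548 ≈ 0.11421.
Pooled p̂ = (154+291)/(1689+2548) = 445/4237 = 0.10503.
SE = √(0.0939964 × 0.000984531) = 0.00962.
z = (0.09118 − 0.11421)/0.00962 = -0.02303/0.00962 = -2.394.
Two-sided p-value ≈ 2·Φ(−2.394) = 0.0167.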